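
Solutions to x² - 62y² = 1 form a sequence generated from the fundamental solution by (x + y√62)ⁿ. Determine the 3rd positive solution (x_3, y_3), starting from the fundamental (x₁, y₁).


Step 1: Find the fundamental solution (x₁, y₁) of x² - 62y² = 1.
  Expand √62 as a continued fraction. a₀ = ⌊√62⌋ = 7; iterate m_{k+1} = d_k·a_k − m_k, d_{k+1} = (62 − m_{k+1}²)/d_k, a_{k+1} = ⌊(a₀ + m_{k+1})/d_{k+1}⌋ (starting m₀ = 0, d₀ = 1), with convergents p_k = a_k·p_{k-1} + p_{k-2}, q_k = a_k·q_{k-1} + q_{k-2} (p₋₁ = 1, q₋₁ = 0):
  k = 0: a₀ = 7; p₀/q₀ = 7/1; p₀² − 62·q₀² = 49 − 62 = -13.
  k = 1: m = 7, d = 13, a = ⌊(7 + 7)/13⌋ = 1; p/q = (1·7 + 1)/(1·1 + 0) = 8/1; p² − 62·q² = 64 − 62 = 2.
  k = 2: m = 6, d = 2, a = ⌊(7 + 6)/2⌋ = 6; p/q = (6·8 + 7)/(6·1 + 1) = 55/7; p² − 62·q² = 3025 − 3038 = -13.
  k = 3: m = 6, d = 13, a = ⌊(7 + 6)/13⌋ = 1; p/q = (1·55 + 8)/(1·7 + 1) = 63/8; p² − 62·q² = 3969 − 3968 = 1.
  The first convergent with p² − 62·q² = 1 gives the fundamental solution (x₁, y₁) = (63, 8).
Step 2: Apply the recurrence (x_{n+1}, y_{n+1}) = (x₁x_n + 62y₁y_n, x₁y_n + y₁x_n) repeatedly.
  From (x_1, y_1) = (63, 8): x_2 = 63·63 + 62·8·8 = 7937; y_2 = 63·8 + 8·63 = 1008.
  From (x_2, y_2) = (7937, 1008): x_3 = 63·7937 + 62·8·1008 = 999999; y_3 = 63·1008 + 8·7937 = 127000.
Step 3: Verify x_3² - 62·y_3² = 999998000001 - 999998000000 = 1 (should be 1). ✓

(x_1, y_1) = (63, 8); (x_3, y_3) = (999999, 127000).


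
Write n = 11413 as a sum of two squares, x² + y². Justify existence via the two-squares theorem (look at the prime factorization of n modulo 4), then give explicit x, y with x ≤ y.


Step 1: Factor n = 11413 = 101 · 113.
Step 2: Check the mod-4 condition on each prime factor: 101 ≡ 1 (mod 4), exponent 1; 113 ≡ 1 (mod 4), exponent 1.
All primes ≡ 3 (mod 4) appear to even exponent (or don't appear), so by the two-squares theorem n IS expressible as a sum of two squares.
Step 3: Build a representation. Here n = 101 · 113 is a product of primes ≡ 1 (mod 4). Each prime p ≡ 1 (mod 4) is itself a sum of two squares; find a² by testing p − a² for a perfect square:
  101: 101 − 1² = 100 = 10² ⇒ 101 = 1² + 10².
  113: 113 − 1² = 112, 113 − 2² = 109, 113 − 3² = 104, 113 − 4² = 97, 113 − 5² = 88, 113 − 6² = 77, 113 − 7² = 64 = 8² ⇒ 113 = 7² + 8².
  Combine using the Brahmagupta–Fibonacci identity (a² + b²)(c² + d²) = (ac − bd)² + (ad + bc)² = (ac + bd)² + (ad − bc)²:
  101 · 113 = 11413: from (1² + 10²)(7² + 8²), take (1·7 − 10·8, 1·8 + 10·7) = (7 − 80, 8 + 70) = (-73, 78); dropping signs (only squares matter) gives (73, 78); check 73² + 78² = 5329 + 6084 = 11413 ✓.
Step 4: Order so x ≤ y and verify: 73² + 78² = 5329 + 6084 = 11413 = n. ✓

n = 11413 = 73² + 78² (one valid representation with x ≤ y).


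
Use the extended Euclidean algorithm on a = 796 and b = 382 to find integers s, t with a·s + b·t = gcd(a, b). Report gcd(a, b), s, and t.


Euclidean algorithm on (796, 382) — divide until remainder is 0:
  796 = 2 · 382 + 32
  382 = 11 · 32 + 30
  32 = 1 · 30 + 2
  30 = 15 · 2 + 0
gcd(796, 382) = 2.
Track Bezout coefficients alongside the remainders: start with r₀ = 796 = a·1 + b·0 (s = 1, t = 0) and r₁ = 382 = a·0 + b·1 (s = 0, t = 1); each new remainder r_{k+1} = r_{k-1} − q_k·r_k inherits s_{k+1} = s_{k-1} − q_k·s_k, t_{k+1} = t_{k-1} − q_k·t_k, so r_k = a·s_k + b·t_k at every step:
  q = 2: r = 32, s = 1 − 2·0 = 1, t = 0 − 2·1 = -2  (check: 796·1 + 382·(-2) = 32)
  q = 11: r = 30, s = 0 − 11·1 = -11, t = 1 − 11·(-2) = 23  (check: 796·(-11) + 382·23 = 30)
  q = 1: r = 2, s = 1 − 1·(-11) = 12, t = -2 − 1·23 = -25  (check: 796·12 + 382·(-25) = 2)
The row with r = 2 (the gcd) gives the Bezout coefficients s = 12, t = -25.
Result: 796 · (12) + 382 · (-25) = 2.

gcd(796, 382) = 2; s = 12, t = -25 (check: 796·12 + 382·(-25) = 2).


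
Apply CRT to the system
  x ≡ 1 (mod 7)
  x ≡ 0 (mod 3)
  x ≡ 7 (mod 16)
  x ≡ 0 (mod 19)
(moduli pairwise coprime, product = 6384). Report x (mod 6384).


Product of moduli M = 7 · 3 · 16 · 19 = 6384.
Merge one congruence at a time:
  Start: x ≡ 1 (mod 7).
  Combine with x ≡ 0 (mod 3); new modulus lcm = 21.
    Write x = 1 + 7·t and substitute into x ≡ 0 (mod 3): 7·t ≡ 0 − 1 = -1 (mod 3).
    Reduce coefficients mod 3: 1·t ≡ 2 (mod 3).
    So t ≡ 2 (mod 3).
    Then x = 1 + 7·2 = 15, valid modulo lcm(7, 3) = 21: x ≡ 15 (mod 21).
  Combine with x ≡ 7 (mod 16); new modulus lcm = 336.
    Write x = 15 + 21·t and substitute into x ≡ 7 (mod 16): 21·t ≡ 7 − 15 = -8 (mod 16).
    Reduce coefficients mod 16: 5·t ≡ 8 (mod 16).
    The inverse of 5 mod 16 is 13 (since 5·13 = 65 = 4·16 + 1), so t ≡ 13·8 = 104 ≡ 8 (mod 16).
    Then x = 15 + 21·8 = 183, valid modulo lcm(21, 16) = 336: x ≡ 183 (mod 336).
  Combine with x ≡ 0 (mod 19); new modulus lcm = 6384.
    Write x = 183 + 336·t and substitute into x ≡ 0 (mod 19): 336·t ≡ 0 − 183 = -183 (mod 19).
    Reduce coefficients mod 19: 13·t ≡ 7 (mod 19).
    The inverse of 13 mod 19 is 3 (since 13·3 = 39 = 2·19 + 1), so t ≡ 3·7 = 21 ≡ 2 (mod 19).
    Then x = 183 + 336·2 = 855, valid modulo lcm(336, 19) = 6384: x ≡ 855 (mod 6384).
Verify against each original: 855 mod 7 = 1, 855 mod 3 = 0, 855 mod 16 = 7, 855 mod 19 = 0.

x ≡ 855 (mod 6384).


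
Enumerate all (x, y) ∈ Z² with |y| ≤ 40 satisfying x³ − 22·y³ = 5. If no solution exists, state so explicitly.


The equation is x³ - 22y³ = 5. For fixed y, x³ = 22·y³ + 5, so a solution requires the RHS to be a perfect cube.
Strategy: iterate y from -40 to 40, compute RHS = 22·y³ + 5, and check whether it is a (positive or negative) perfect cube.
Check small values of y:
  y = 0: RHS = 5 is not a perfect cube.
  y = 1: RHS = 27 = (3)³ ⇒ x = 3 works.
  y = -1: RHS = -17 is not a perfect cube.
  y = 2: RHS = 181 is not a perfect cube.
  y = -2: RHS = -171 is not a perfect cube.
  y = 3: RHS = 599 is not a perfect cube.
  y = -3: RHS = -589 is not a perfect cube.
Continuing the search up to |y| = 40 finds no further solutions beyond those listed.
Collected solutions: (3, 1).

Solutions (with |y| ≤ 40): (3, 1).


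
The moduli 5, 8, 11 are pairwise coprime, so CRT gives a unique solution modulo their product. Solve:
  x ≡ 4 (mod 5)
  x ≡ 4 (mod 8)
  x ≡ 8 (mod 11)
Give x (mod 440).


Moduli 5, 8, 11 are pairwise coprime; by CRT there is a unique solution modulo M = 5 · 8 · 11 = 440.
Solve pairwise, accumulating the modulus:
  Start with x ≡ 4 (mod 5).
  Combine with x ≡ 4 (mod 8): since gcd(5, 8) = 1, we get a unique residue mod 40.
    Write x = 4 + 5·t and substitute into x ≡ 4 (mod 8): 5·t ≡ 4 − 4 = 0 (mod 8).
    The inverse of 5 mod 8 is 5 (since 5·5 = 25 = 3·8 + 1), so t ≡ 5·0 = 0 ≡ 0 (mod 8).
    Then x = 4 + 5·0 = 4, valid modulo lcm(5, 8) = 40: x ≡ 4 (mod 40).
  Combine with x ≡ 8 (mod 11): since gcd(40, 11) = 1, we get a unique residue mod 440.
    Write x = 4 + 40·t and substitute into x ≡ 8 (mod 11): 40·t ≡ 8 − 4 = 4 (mod 11).
    Reduce coefficients mod 11: 7·t ≡ 4 (mod 11).
    The inverse of 7 mod 11 is 8 (since 7·8 = 56 = 5·11 + 1), so t ≡ 8·4 = 32 ≡ 10 (mod 11).
    Then x = 4 + 40·10 = 404, valid modulo lcm(40, 11) = 440: x ≡ 404 (mod 440).
Verify: 404 mod 5 = 4 ✓, 404 mod 8 = 4 ✓, 404 mod 11 = 8 ✓.

x ≡ 404 (mod 440).


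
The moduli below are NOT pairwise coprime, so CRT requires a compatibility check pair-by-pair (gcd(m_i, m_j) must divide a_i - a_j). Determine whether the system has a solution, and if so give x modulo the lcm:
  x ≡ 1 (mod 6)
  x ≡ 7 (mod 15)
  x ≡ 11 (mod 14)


Moduli 6, 15, 14 are not pairwise coprime, so CRT works modulo lcm(m_i) when all pairwise compatibility conditions hold.
Pairwise compatibility: gcd(m_i, m_j) must divide a_i - a_j for every pair.
Merge one congruence at a time:
  Start: x ≡ 1 (mod 6).
  Combine with x ≡ 7 (mod 15): gcd(6, 15) = 3; 7 - 1 = 6, which IS divisible by 3, so compatible.
    Write x = 1 + 6·t and substitute into x ≡ 7 (mod 15): 6·t ≡ 7 − 1 = 6 (mod 15).
    Divide the congruence (and modulus) by g = 3: 2·t ≡ 2 (mod 5).
    The inverse of 2 mod 5 is 3 (since 2·3 = 6 = 1·5 + 1), so t ≡ 3·2 = 6 ≡ 1 (mod 5).
    Then x = 1 + 6·1 = 7, valid modulo lcm(6, 15) = 30: x ≡ 7 (mod 30).
  Combine with x ≡ 11 (mod 14): gcd(30, 14) = 2; 11 - 7 = 4, which IS divisible by 2, so compatible.
    Write x = 7 + 30·t and substitute into x ≡ 11 (mod 14): 30·t ≡ 11 − 7 = 4 (mod 14).
    Divide the congruence (and modulus) by g = 2: 15·t ≡ 2 (mod 7).
    Reduce coefficients mod 7: 1·t ≡ 2 (mod 7).
    So t ≡ 2 (mod 7).
    Then x = 7 + 30·2 = 67, valid modulo lcm(30, 14) = 210: x ≡ 67 (mod 210).
Verify: 67 mod 6 = 1, 67 mod 15 = 7, 67 mod 14 = 11.

x ≡ 67 (mod 210).


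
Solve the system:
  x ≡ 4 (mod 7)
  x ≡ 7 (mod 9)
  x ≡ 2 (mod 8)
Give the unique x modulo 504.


Moduli 7, 9, 8 are pairwise coprime; by CRT there is a unique solution modulo M = 7 · 9 · 8 = 504.
Solve pairwise, accumulating the modulus:
  Start with x ≡ 4 (mod 7).
  Combine with x ≡ 7 (mod 9): since gcd(7, 9) = 1, we get a unique residue mod 63.
    Write x = 4 + 7·t and substitute into x ≡ 7 (mod 9): 7·t ≡ 7 − 4 = 3 (mod 9).
    The inverse of 7 mod 9 is 4 (since 7·4 = 28 = 3·9 + 1), so t ≡ 4·3 = 12 ≡ 3 (mod 9).
    Then x = 4 + 7·3 = 25, valid modulo lcm(7, 9) = 63: x ≡ 25 (mod 63).
  Combine with x ≡ 2 (mod 8): since gcd(63, 8) = 1, we get a unique residue mod 504.
    Write x = 25 + 63·t and substitute into x ≡ 2 (mod 8): 63·t ≡ 2 − 25 = -23 (mod 8).
    Reduce coefficients mod 8: 7·t ≡ 1 (mod 8).
    The inverse of 7 mod 8 is 7 (since 7·7 = 49 = 6·8 + 1), so t ≡ 7·1 = 7 ≡ 7 (mod 8).
    Then x = 25 + 63·7 = 466, valid modulo lcm(63, 8) = 504: x ≡ 466 (mod 504).
Verify: 466 mod 7 = 4 ✓, 466 mod 9 = 7 ✓, 466 mod 8 = 2 ✓.

x ≡ 466 (mod 504).


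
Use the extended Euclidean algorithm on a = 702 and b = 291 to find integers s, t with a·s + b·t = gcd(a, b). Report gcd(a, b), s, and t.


Euclidean algorithm on (702, 291) — divide until remainder is 0:
  702 = 2 · 291 + 120
  291 = 2 · 120 + 51
  120 = 2 · 51 + 18
  51 = 2 · 18 + 15
  18 = 1 · 15 + 3
  15 = 5 · 3 + 0
gcd(702, 291) = 3.
Track Bezout coefficients alongside the remainders: start with r₀ = 702 = a·1 + b·0 (s = 1, t = 0) and r₁ = 291 = a·0 + b·1 (s = 0, t = 1); each new remainder r_{k+1} = r_{k-1} − q_k·r_k inherits s_{k+1} = s_{k-1} − q_k·s_k, t_{k+1} = t_{k-1} − q_k·t_k, so r_k = a·s_k + b·t_k at every step:
  q = 2: r = 120, s = 1 − 2·0 = 1, t = 0 − 2·1 = -2  (check: 702·1 + 291·(-2) = 120)
  q = 2: r = 51, s = 0 − 2·1 = -2, t = 1 − 2·(-2) = 5  (check: 702·(-2) + 291·5 = 51)
  q = 2: r = 18, s = 1 − 2·(-2) = 5, t = -2 − 2·5 = -12  (check: 702·5 + 291·(-12) = 18)
  q = 2: r = 15, s = -2 − 2·5 = -12, t = 5 − 2·(-12) = 29  (check: 702·(-12) + 291·29 = 15)
  q = 1: r = 3, s = 5 − 1·(-12) = 17, t = -12 − 1·29 = -41  (check: 702·17 + 291·(-41) = 3)
The row with r = 3 (the gcd) gives the Bezout coefficients s = 17, t = -41.
Result: 702 · (17) + 291 · (-41) = 3.

gcd(702, 291) = 3; s = 17, t = -41 (check: 702·17 + 291·(-41) = 3).


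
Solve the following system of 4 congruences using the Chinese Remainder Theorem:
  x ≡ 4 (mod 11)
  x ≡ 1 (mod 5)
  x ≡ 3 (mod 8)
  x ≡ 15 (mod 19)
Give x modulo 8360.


Product of moduli M = 11 · 5 · 8 · 19 = 8360.
Merge one congruence at a time:
  Start: x ≡ 4 (mod 11).
  Combine with x ≡ 1 (mod 5); new modulus lcm = 55.
    Write x = 4 + 11·t and substitute into x ≡ 1 (mod 5): 11·t ≡ 1 − 4 = -3 (mod 5).
    Reduce coefficients mod 5: 1·t ≡ 2 (mod 5).
    So t ≡ 2 (mod 5).
    Then x = 4 + 11·2 = 26, valid modulo lcm(11, 5) = 55: x ≡ 26 (mod 55).
  Combine with x ≡ 3 (mod 8); new modulus lcm = 440.
    Write x = 26 + 55·t and substitute into x ≡ 3 (mod 8): 55·t ≡ 3 − 26 = -23 (mod 8).
    Reduce coefficients mod 8: 7·t ≡ 1 (mod 8).
    The inverse of 7 mod 8 is 7 (since 7·7 = 49 = 6·8 + 1), so t ≡ 7·1 = 7 ≡ 7 (mod 8).
    Then x = 26 + 55·7 = 411, valid modulo lcm(55, 8) = 440: x ≡ 411 (mod 440).
  Combine with x ≡ 15 (mod 19); new modulus lcm = 8360.
    Write x = 411 + 440·t and substitute into x ≡ 15 (mod 19): 440·t ≡ 15 − 411 = -396 (mod 19).
    Reduce coefficients mod 19: 3·t ≡ 3 (mod 19).
    The inverse of 3 mod 19 is 13 (since 3·13 = 39 = 2·19 + 1), so t ≡ 13·3 = 39 ≡ 1 (mod 19).
    Then x = 411 + 440·1 = 851, valid modulo lcm(440, 19) = 8360: x ≡ 851 (mod 8360).
Verify against each original: 851 mod 11 = 4, 851 mod 5 = 1, 851 mod 8 = 3, 851 mod 19 = 15.

x ≡ 851 (mod 8360).


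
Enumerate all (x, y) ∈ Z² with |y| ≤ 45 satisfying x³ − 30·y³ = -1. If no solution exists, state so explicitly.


The equation is x³ - 30y³ = -1. For fixed y, x³ = 30·y³ − 1, so a solution requires the RHS to be a perfect cube.
Strategy: iterate y from -45 to 45, compute RHS = 30·y³ − 1, and check whether it is a (positive or negative) perfect cube.
Check small values of y:
  y = 0: RHS = -1 = (-1)³ ⇒ x = -1 works.
  y = 1: RHS = 29 is not a perfect cube.
  y = -1: RHS = -31 is not a perfect cube.
  y = 2: RHS = 239 is not a perfect cube.
  y = -2: RHS = -241 is not a perfect cube.
  y = 3: RHS = 809 is not a perfect cube.
  y = -3: RHS = -811 is not a perfect cube.
Continuing the search up to |y| = 45 finds no further solutions beyond those listed.
Collected solutions: (-1, 0).

Solutions (with |y| ≤ 45): (-1, 0).


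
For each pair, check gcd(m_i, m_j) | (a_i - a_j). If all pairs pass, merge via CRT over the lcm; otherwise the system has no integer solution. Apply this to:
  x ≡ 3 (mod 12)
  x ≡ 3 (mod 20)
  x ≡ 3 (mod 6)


Moduli 12, 20, 6 are not pairwise coprime, so CRT works modulo lcm(m_i) when all pairwise compatibility conditions hold.
Pairwise compatibility: gcd(m_i, m_j) must divide a_i - a_j for every pair.
Merge one congruence at a time:
  Start: x ≡ 3 (mod 12).
  Combine with x ≡ 3 (mod 20): gcd(12, 20) = 4; 3 - 3 = 0, which IS divisible by 4, so compatible.
    Write x = 3 + 12·t and substitute into x ≡ 3 (mod 20): 12·t ≡ 3 − 3 = 0 (mod 20).
    Divide the congruence (and modulus) by g = 4: 3·t ≡ 0 (mod 5).
    The inverse of 3 mod 5 is 2 (since 3·2 = 6 = 1·5 + 1), so t ≡ 2·0 = 0 ≡ 0 (mod 5).
    Then x = 3 + 12·0 = 3, valid modulo lcm(12, 20) = 60: x ≡ 3 (mod 60).
  Combine with x ≡ 3 (mod 6): gcd(60, 6) = 6; 3 - 3 = 0, which IS divisible by 6, so compatible.
    Write x = 3 + 60·t and substitute into x ≡ 3 (mod 6): 60·t ≡ 3 − 3 = 0 (mod 6).
    Divide the congruence (and modulus) by g = 6: 10·t ≡ 0 (mod 1).
    Modulo 1 every t works; take t = 0.
    Then x = 3 + 60·0 = 3, valid modulo lcm(60, 6) = 60: x ≡ 3 (mod 60).
Verify: 3 mod 12 = 3, 3 mod 20 = 3, 3 mod 6 = 3.

x ≡ 3 (mod 60).


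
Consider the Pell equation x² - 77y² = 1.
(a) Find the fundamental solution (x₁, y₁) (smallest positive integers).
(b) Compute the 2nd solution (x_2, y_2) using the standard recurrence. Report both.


Step 1: Find the fundamental solution (x₁, y₁) of x² - 77y² = 1.
  Expand √77 as a continued fraction. a₀ = ⌊√77⌋ = 8; iterate m_{k+1} = d_k·a_k − m_k, d_{k+1} = (77 − m_{k+1}²)/d_k, a_{k+1} = ⌊(a₀ + m_{k+1})/d_{k+1}⌋ (starting m₀ = 0, d₀ = 1), with convergents p_k = a_k·p_{k-1} + p_{k-2}, q_k = a_k·q_{k-1} + q_{k-2} (p₋₁ = 1, q₋₁ = 0):
  k = 0: a₀ = 8; p₀/q₀ = 8/1; p₀² − 77·q₀² = 64 − 77 = -13.
  k = 1: m = 8, d = 13, a = ⌊(8 + 8)/13⌋ = 1; p/q = (1·8 + 1)/(1·1 + 0) = 9/1; p² − 77·q² = 81 − 77 = 4.
  k = 2: m = 5, d = 4, a = ⌊(8 + 5)/4⌋ = 3; p/q = (3·9 + 8)/(3·1 + 1) = 35/4; p² − 77·q² = 1225 − 1232 = -7.
  k = 3: m = 7, d = 7, a = ⌊(8 + 7)/7⌋ = 2; p/q = (2·35 + 9)/(2·4 + 1) = 79/9; p² − 77·q² = 6241 − 6237 = 4.
  k = 4: m = 7, d = 4, a = ⌊(8 + 7)/4⌋ = 3; p/q = (3·79 + 35)/(3·9 + 4) = 272/31; p² − 77·q² = 73984 − 73997 = -13.
  k = 5: m = 5, d = 13, a = ⌊(8 + 5)/13⌋ = 1; p/q = (1·272 + 79)/(1·31 + 9) = 351/40; p² − 77·q² = 123201 − 123200 = 1.
  The first convergent with p² − 77·q² = 1 gives the fundamental solution (x₁, y₁) = (351, 40).
Step 2: Apply the recurrence (x_{n+1}, y_{n+1}) = (x₁x_n + 77y₁y_n, x₁y_n + y₁x_n) repeatedly.
  From (x_1, y_1) = (351, 40): x_2 = 351·351 + 77·40·40 = 246401; y_2 = 351·40 + 40·351 = 28080.
Step 3: Verify x_2² - 77·y_2² = 60713452801 - 60713452800 = 1 (should be 1). ✓

(x_1, y_1) = (351, 40); (x_2, y_2) = (246401, 28080).


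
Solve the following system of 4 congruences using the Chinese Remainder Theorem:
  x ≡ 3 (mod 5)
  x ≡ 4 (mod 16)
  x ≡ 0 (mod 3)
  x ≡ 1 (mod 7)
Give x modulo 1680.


Product of moduli M = 5 · 16 · 3 · 7 = 1680.
Merge one congruence at a time:
  Start: x ≡ 3 (mod 5).
  Combine with x ≡ 4 (mod 16); new modulus lcm = 80.
    Write x = 3 + 5·t and substitute into x ≡ 4 (mod 16): 5·t ≡ 4 − 3 = 1 (mod 16).
    The inverse of 5 mod 16 is 13 (since 5·13 = 65 = 4·16 + 1), so t ≡ 13·1 = 13 ≡ 13 (mod 16).
    Then x = 3 + 5·13 = 68, valid modulo lcm(5, 16) = 80: x ≡ 68 (mod 80).
  Combine with x ≡ 0 (mod 3); new modulus lcm = 240.
    Write x = 68 + 80·t and substitute into x ≡ 0 (mod 3): 80·t ≡ 0 − 68 = -68 (mod 3).
    Reduce coefficients mod 3: 2·t ≡ 1 (mod 3).
    The inverse of 2 mod 3 is 2 (since 2·2 = 4 = 1·3 + 1), so t ≡ 2·1 = 2 ≡ 2 (mod 3).
    Then x = 68 + 80·2 = 228, valid modulo lcm(80, 3) = 240: x ≡ 228 (mod 240).
  Combine with x ≡ 1 (mod 7); new modulus lcm = 1680.
    Write x = 228 + 240·t and substitute into x ≡ 1 (mod 7): 240·t ≡ 1 − 228 = -227 (mod 7).
    Reduce coefficients mod 7: 2·t ≡ 4 (mod 7).
    The inverse of 2 mod 7 is 4 (since 2·4 = 8 = 1·7 + 1), so t ≡ 4·4 = 16 ≡ 2 (mod 7).
    Then x = 228 + 240·2 = 708, valid modulo lcm(240, 7) = 1680: x ≡ 708 (mod 1680).
Verify against each original: 708 mod 5 = 3, 708 mod 16 = 4, 708 mod 3 = 0, 708 mod 7 = 1.

x ≡ 708 (mod 1680).


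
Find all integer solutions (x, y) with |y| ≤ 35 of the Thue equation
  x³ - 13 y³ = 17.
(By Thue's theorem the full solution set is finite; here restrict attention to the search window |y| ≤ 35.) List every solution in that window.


The equation is x³ - 13y³ = 17. For fixed y, x³ = 13·y³ + 17, so a solution requires the RHS to be a perfect cube.
Strategy: iterate y from -35 to 35, compute RHS = 13·y³ + 17, and check whether it is a (positive or negative) perfect cube.
Check small values of y:
  y = 0: RHS = 17 is not a perfect cube.
  y = 1: RHS = 30 is not a perfect cube.
  y = -1: RHS = 4 is not a perfect cube.
  y = 2: RHS = 121 is not a perfect cube.
  y = -2: RHS = -87 is not a perfect cube.
  y = 3: RHS = 368 is not a perfect cube.
  y = -3: RHS = -334 is not a perfect cube.
Continuing the search up to |y| = 35 finds no solutions either.
No (x, y) in the scanned range satisfies the equation.

No integer solutions with |y| ≤ 35.


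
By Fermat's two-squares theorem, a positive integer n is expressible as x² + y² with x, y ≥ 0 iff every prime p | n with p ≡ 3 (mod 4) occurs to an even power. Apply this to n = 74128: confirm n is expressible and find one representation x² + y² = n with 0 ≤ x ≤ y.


Step 1: Factor n = 74128 = 2^4 · 41 · 113.
Step 2: Check the mod-4 condition on each prime factor: 2 = 2 (special); 41 ≡ 1 (mod 4), exponent 1; 113 ≡ 1 (mod 4), exponent 1.
All primes ≡ 3 (mod 4) appear to even exponent (or don't appear), so by the two-squares theorem n IS expressible as a sum of two squares.
Step 3: Build a representation. Group n = k² · m with k = 4 and m = 41 · 113 = 4633 (a product of primes ≡ 1 (mod 4)); a representation of m scales to one of n via (k·x)² + (k·y)² = k²(x² + y²). Each prime p ≡ 1 (mod 4) is itself a sum of two squares; find a² by testing p − a² for a perfect square:
  41: 41 − 1² = 40, 41 − 2² = 37, 41 − 3² = 32, 41 − 4² = 25 = 5² ⇒ 41 = 4² + 5².
  113: 113 − 1² = 112, 113 − 2² = 109, 113 − 3² = 104, 113 − 4² = 97, 113 − 5² = 88, 113 − 6² = 77, 113 − 7² = 64 = 8² ⇒ 113 = 7² + 8².
  Combine using the Brahmagupta–Fibonacci identity (a² + b²)(c² + d²) = (ac − bd)² + (ad + bc)² = (ac + bd)² + (ad − bc)²:
  41 · 113 = 4633: from (4² + 5²)(7² + 8²), take (4·7 − 5·8, 4·8 + 5·7) = (28 − 40, 32 + 35) = (-12, 67); dropping signs (only squares matter) gives (12, 67); check 12² + 67² = 144 + 4489 = 4633 ✓.
  Scale by k = 4: (4·12, 4·67) = (48, 268).
Step 4: Order so x ≤ y and verify: 48² + 268² = 2304 + 71824 = 74128 = n. ✓

n = 74128 = 48² + 268² (one valid representation with x ≤ y).


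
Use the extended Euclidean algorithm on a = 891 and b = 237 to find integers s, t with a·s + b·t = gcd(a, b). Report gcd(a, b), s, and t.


Euclidean algorithm on (891, 237) — divide until remainder is 0:
  891 = 3 · 237 + 180
  237 = 1 · 180 + 57
  180 = 3 · 57 + 9
  57 = 6 · 9 + 3
  9 = 3 · 3 + 0
gcd(891, 237) = 3.
Track Bezout coefficients alongside the remainders: start with r₀ = 891 = a·1 + b·0 (s = 1, t = 0) and r₁ = 237 = a·0 + b·1 (s = 0, t = 1); each new remainder r_{k+1} = r_{k-1} − q_k·r_k inherits s_{k+1} = s_{k-1} − q_k·s_k, t_{k+1} = t_{k-1} − q_k·t_k, so r_k = a·s_k + b·t_k at every step:
  q = 3: r = 180, s = 1 − 3·0 = 1, t = 0 − 3·1 = -3  (check: 891·1 + 237·(-3) = 180)
  q = 1: r = 57, s = 0 − 1·1 = -1, t = 1 − 1·(-3) = 4  (check: 891·(-1) + 237·4 = 57)
  q = 3: r = 9, s = 1 − 3·(-1) = 4, t = -3 − 3·4 = -15  (check: 891·4 + 237·(-15) = 9)
  q = 6: r = 3, s = -1 − 6·4 = -25, t = 4 − 6·(-15) = 94  (check: 891·(-25) + 237·94 = 3)
The row with r = 3 (the gcd) gives the Bezout coefficients s = -25, t = 94.
Result: 891 · (-25) + 237 · (94) = 3.

gcd(891, 237) = 3; s = -25, t = 94 (check: 891·(-25) + 237·94 = 3).


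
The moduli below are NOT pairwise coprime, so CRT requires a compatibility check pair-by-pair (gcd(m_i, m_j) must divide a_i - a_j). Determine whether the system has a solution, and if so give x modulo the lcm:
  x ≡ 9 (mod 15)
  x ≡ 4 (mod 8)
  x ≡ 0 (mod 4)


Moduli 15, 8, 4 are not pairwise coprime, so CRT works modulo lcm(m_i) when all pairwise compatibility conditions hold.
Pairwise compatibility: gcd(m_i, m_j) must divide a_i - a_j for every pair.
Merge one congruence at a time:
  Start: x ≡ 9 (mod 15).
  Combine with x ≡ 4 (mod 8): gcd(15, 8) = 1; 4 - 9 = -5, which IS divisible by 1, so compatible.
    Write x = 9 + 15·t and substitute into x ≡ 4 (mod 8): 15·t ≡ 4 − 9 = -5 (mod 8).
    Reduce coefficients mod 8: 7·t ≡ 3 (mod 8).
    The inverse of 7 mod 8 is 7 (since 7·7 = 49 = 6·8 + 1), so t ≡ 7·3 = 21 ≡ 5 (mod 8).
    Then x = 9 + 15·5 = 84, valid modulo lcm(15, 8) = 120: x ≡ 84 (mod 120).
  Combine with x ≡ 0 (mod 4): gcd(120, 4) = 4; 0 - 84 = -84, which IS divisible by 4, so compatible.
    Write x = 84 + 120·t and substitute into x ≡ 0 (mod 4): 120·t ≡ 0 − 84 = -84 (mod 4).
    Divide the congruence (and modulus) by g = 4: 30·t ≡ -21 (mod 1).
    Modulo 1 every t works; take t = 0.
    Then x = 84 + 120·0 = 84, valid modulo lcm(120, 4) = 120: x ≡ 84 (mod 120).
Verify: 84 mod 15 = 9, 84 mod 8 = 4, 84 mod 4 = 0.

x ≡ 84 (mod 120).


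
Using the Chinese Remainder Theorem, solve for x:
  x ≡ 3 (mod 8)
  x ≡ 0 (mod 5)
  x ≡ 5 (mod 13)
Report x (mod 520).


Moduli 8, 5, 13 are pairwise coprime; by CRT there is a unique solution modulo M = 8 · 5 · 13 = 520.
Solve pairwise, accumulating the modulus:
  Start with x ≡ 3 (mod 8).
  Combine with x ≡ 0 (mod 5): since gcd(8, 5) = 1, we get a unique residue mod 40.
    Write x = 3 + 8·t and substitute into x ≡ 0 (mod 5): 8·t ≡ 0 − 3 = -3 (mod 5).
    Reduce coefficients mod 5: 3·t ≡ 2 (mod 5).
    The inverse of 3 mod 5 is 2 (since 3·2 = 6 = 1·5 + 1), so t ≡ 2·2 = 4 ≡ 4 (mod 5).
    Then x = 3 + 8·4 = 35, valid modulo lcm(8, 5) = 40: x ≡ 35 (mod 40).
  Combine with x ≡ 5 (mod 13): since gcd(40, 13) = 1, we get a unique residue mod 520.
    Write x = 35 + 40·t and substitute into x ≡ 5 (mod 13): 40·t ≡ 5 − 35 = -30 (mod 13).
    Reduce coefficients mod 13: 1·t ≡ 9 (mod 13).
    So t ≡ 9 (mod 13).
    Then x = 35 + 40·9 = 395, valid modulo lcm(40, 13) = 520: x ≡ 395 (mod 520).
Verify: 395 mod 8 = 3 ✓, 395 mod 5 = 0 ✓, 395 mod 13 = 5 ✓.

x ≡ 395 (mod 520).


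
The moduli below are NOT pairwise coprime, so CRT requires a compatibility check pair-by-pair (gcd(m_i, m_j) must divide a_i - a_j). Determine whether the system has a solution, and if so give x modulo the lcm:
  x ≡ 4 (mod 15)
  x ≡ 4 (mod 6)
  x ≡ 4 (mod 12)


Moduli 15, 6, 12 are not pairwise coprime, so CRT works modulo lcm(m_i) when all pairwise compatibility conditions hold.
Pairwise compatibility: gcd(m_i, m_j) must divide a_i - a_j for every pair.
Merge one congruence at a time:
  Start: x ≡ 4 (mod 15).
  Combine with x ≡ 4 (mod 6): gcd(15, 6) = 3; 4 - 4 = 0, which IS divisible by 3, so compatible.
    Write x = 4 + 15·t and substitute into x ≡ 4 (mod 6): 15·t ≡ 4 − 4 = 0 (mod 6).
    Divide the congruence (and modulus) by g = 3: 5·t ≡ 0 (mod 2).
    Reduce coefficients mod 2: 1·t ≡ 0 (mod 2).
    So t ≡ 0 (mod 2).
    Then x = 4 + 15·0 = 4, valid modulo lcm(15, 6) = 30: x ≡ 4 (mod 30).
  Combine with x ≡ 4 (mod 12): gcd(30, 12) = 6; 4 - 4 = 0, which IS divisible by 6, so compatible.
    Write x = 4 + 30·t and substitute into x ≡ 4 (mod 12): 30·t ≡ 4 − 4 = 0 (mod 12).
    Divide the congruence (and modulus) by g = 6: 5·t ≡ 0 (mod 2).
    Reduce coefficients mod 2: 1·t ≡ 0 (mod 2).
    So t ≡ 0 (mod 2).
    Then x = 4 + 30·0 = 4, valid modulo lcm(30, 12) = 60: x ≡ 4 (mod 60).
Verify: 4 mod 15 = 4, 4 mod 6 = 4, 4 mod 12 = 4.

x ≡ 4 (mod 60).


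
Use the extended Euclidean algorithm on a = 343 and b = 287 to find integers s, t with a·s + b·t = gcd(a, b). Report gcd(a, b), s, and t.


Euclidean algorithm on (343, 287) — divide until remainder is 0:
  343 = 1 · 287 + 56
  287 = 5 · 56 + 7
  56 = 8 · 7 + 0
gcd(343, 287) = 7.
Track Bezout coefficients alongside the remainders: start with r₀ = 343 = a·1 + b·0 (s = 1, t = 0) and r₁ = 287 = a·0 + b·1 (s = 0, t = 1); each new remainder r_{k+1} = r_{k-1} − q_k·r_k inherits s_{k+1} = s_{k-1} − q_k·s_k, t_{k+1} = t_{k-1} − q_k·t_k, so r_k = a·s_k + b·t_k at every step:
  q = 1: r = 56, s = 1 − 1·0 = 1, t = 0 − 1·1 = -1  (check: 343·1 + 287·(-1) = 56)
  q = 5: r = 7, s = 0 − 5·1 = -5, t = 1 − 5·(-1) = 6  (check: 343·(-5) + 287·6 = 7)
The row with r = 7 (the gcd) gives the Bezout coefficients s = -5, t = 6.
Result: 343 · (-5) + 287 · (6) = 7.

gcd(343, 287) = 7; s = -5, t = 6 (check: 343·(-5) + 287·6 = 7).


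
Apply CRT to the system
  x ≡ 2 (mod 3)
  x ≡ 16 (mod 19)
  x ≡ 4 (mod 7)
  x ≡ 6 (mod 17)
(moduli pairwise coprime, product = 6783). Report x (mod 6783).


Product of moduli M = 3 · 19 · 7 · 17 = 6783.
Merge one congruence at a time:
  Start: x ≡ 2 (mod 3).
  Combine with x ≡ 16 (mod 19); new modulus lcm = 57.
    Write x = 2 + 3·t and substitute into x ≡ 16 (mod 19): 3·t ≡ 16 − 2 = 14 (mod 19).
    The inverse of 3 mod 19 is 13 (since 3·13 = 39 = 2·19 + 1), so t ≡ 13·14 = 182 ≡ 11 (mod 19).
    Then x = 2 + 3·11 = 35, valid modulo lcm(3, 19) = 57: x ≡ 35 (mod 57).
  Combine with x ≡ 4 (mod 7); new modulus lcm = 399.
    Write x = 35 + 57·t and substitute into x ≡ 4 (mod 7): 57·t ≡ 4 − 35 = -31 (mod 7).
    Reduce coefficients mod 7: 1·t ≡ 4 (mod 7).
    So t ≡ 4 (mod 7).
    Then x = 35 + 57·4 = 263, valid modulo lcm(57, 7) = 399: x ≡ 263 (mod 399).
  Combine with x ≡ 6 (mod 17); new modulus lcm = 6783.
    Write x = 263 + 399·t and substitute into x ≡ 6 (mod 17): 399·t ≡ 6 − 263 = -257 (mod 17).
    Reduce coefficients mod 17: 8·t ≡ 15 (mod 17).
    The inverse of 8 mod 17 is 15 (since 8·15 = 120 = 7·17 + 1), so t ≡ 15·15 = 225 ≡ 4 (mod 17).
    Then x = 263 + 399·4 = 1859, valid modulo lcm(399, 17) = 6783: x ≡ 1859 (mod 6783).
Verify against each original: 1859 mod 3 = 2, 1859 mod 19 = 16, 1859 mod 7 = 4, 1859 mod 17 = 6.

x ≡ 1859 (mod 6783).


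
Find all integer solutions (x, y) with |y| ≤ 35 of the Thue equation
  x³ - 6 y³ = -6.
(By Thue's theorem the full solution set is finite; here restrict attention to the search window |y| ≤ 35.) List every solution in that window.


The equation is x³ - 6y³ = -6. For fixed y, x³ = 6·y³ − 6, so a solution requires the RHS to be a perfect cube.
Strategy: iterate y from -35 to 35, compute RHS = 6·y³ − 6, and check whether it is a (positive or negative) perfect cube.
Check small values of y:
  y = 0: RHS = -6 is not a perfect cube.
  y = 1: RHS = 0 = (0)³ ⇒ x = 0 works.
  y = -1: RHS = -12 is not a perfect cube.
  y = 2: RHS = 42 is not a perfect cube.
  y = -2: RHS = -54 is not a perfect cube.
  y = 3: RHS = 156 is not a perfect cube.
  y = -3: RHS = -168 is not a perfect cube.
Continuing the search up to |y| = 35 finds no further solutions beyond those listed.
Collected solutions: (0, 1).

Solutions (with |y| ≤ 35): (0, 1).


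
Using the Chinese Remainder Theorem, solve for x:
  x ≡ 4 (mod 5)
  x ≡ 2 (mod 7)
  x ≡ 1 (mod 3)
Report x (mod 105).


Moduli 5, 7, 3 are pairwise coprime; by CRT there is a unique solution modulo M = 5 · 7 · 3 = 105.
Solve pairwise, accumulating the modulus:
  Start with x ≡ 4 (mod 5).
  Combine with x ≡ 2 (mod 7): since gcd(5, 7) = 1, we get a unique residue mod 35.
    Write x = 4 + 5·t and substitute into x ≡ 2 (mod 7): 5·t ≡ 2 − 4 = -2 (mod 7).
    Reduce coefficients mod 7: 5·t ≡ 5 (mod 7).
    The inverse of 5 mod 7 is 3 (since 5·3 = 15 = 2·7 + 1), so t ≡ 3·5 = 15 ≡ 1 (mod 7).
    Then x = 4 + 5·1 = 9, valid modulo lcm(5, 7) = 35: x ≡ 9 (mod 35).
  Combine with x ≡ 1 (mod 3): since gcd(35, 3) = 1, we get a unique residue mod 105.
    Write x = 9 + 35·t and substitute into x ≡ 1 (mod 3): 35·t ≡ 1 − 9 = -8 (mod 3).
    Reduce coefficients mod 3: 2·t ≡ 1 (mod 3).
    The inverse of 2 mod 3 is 2 (since 2·2 = 4 = 1·3 + 1), so t ≡ 2·1 = 2 ≡ 2 (mod 3).
    Then x = 9 + 35·2 = 79, valid modulo lcm(35, 3) = 105: x ≡ 79 (mod 105).
Verify: 79 mod 5 = 4 ✓, 79 mod 7 = 2 ✓, 79 mod 3 = 1 ✓.

x ≡ 79 (mod 105).


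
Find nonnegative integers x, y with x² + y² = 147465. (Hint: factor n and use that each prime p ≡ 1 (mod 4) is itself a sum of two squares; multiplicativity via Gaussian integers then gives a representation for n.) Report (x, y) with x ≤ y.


Step 1: Factor n = 147465 = 3^2 · 5 · 29 · 113.
Step 2: Check the mod-4 condition on each prime factor: 3 ≡ 3 (mod 4), exponent 2 (must be even); 5 ≡ 1 (mod 4), exponent 1; 29 ≡ 1 (mod 4), exponent 1; 113 ≡ 1 (mod 4), exponent 1.
All primes ≡ 3 (mod 4) appear to even exponent (or don't appear), so by the two-squares theorem n IS expressible as a sum of two squares.
Step 3: Build a representation. Group n = k² · m with k = 3 and m = 5 · 29 · 113 = 16385 (a product of primes ≡ 1 (mod 4)); a representation of m scales to one of n via (k·x)² + (k·y)² = k²(x² + y²). Each prime p ≡ 1 (mod 4) is itself a sum of two squares; find a² by testing p − a² for a perfect square:
  5: 5 − 1² = 4 = 2² ⇒ 5 = 1² + 2².
  29: 29 − 1² = 28, 29 − 2² = 25 = 5² ⇒ 29 = 2² + 5².
  113: 113 − 1² = 112, 113 − 2² = 109, 113 − 3² = 104, 113 − 4² = 97, 113 − 5² = 88, 113 − 6² = 77, 113 − 7² = 64 = 8² ⇒ 113 = 7² + 8².
  Combine using the Brahmagupta–Fibonacci identity (a² + b²)(c² + d²) = (ac − bd)² + (ad + bc)² = (ac + bd)² + (ad − bc)²:
  5 · 29 = 145: from (1² + 2²)(2² + 5²), take (1·2 − 2·5, 1·5 + 2·2) = (2 − 10, 5 + 4) = (-8, 9); dropping signs (only squares matter) gives (8, 9); check 8² + 9² = 64 + 81 = 145 ✓.
  145 · 113 = 16385: from (8² + 9²)(7² + 8²), take (8·7 − 9·8, 8·8 + 9·7) = (56 − 72, 64 + 63) = (-16, 127); dropping signs (only squares matter) gives (16, 127); check 16² + 127² = 256 + 16129 = 16385 ✓.
  Scale by k = 3: (3·16, 3·127) = (48, 381).
Step 4: Order so x ≤ y and verify: 48² + 381² = 2304 + 145161 = 147465 = n. ✓

n = 147465 = 48² + 381² (one valid representation with x ≤ y).


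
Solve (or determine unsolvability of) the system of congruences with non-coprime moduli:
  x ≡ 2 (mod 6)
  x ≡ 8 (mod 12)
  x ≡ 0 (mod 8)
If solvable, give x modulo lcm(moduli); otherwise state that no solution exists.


Moduli 6, 12, 8 are not pairwise coprime, so CRT works modulo lcm(m_i) when all pairwise compatibility conditions hold.
Pairwise compatibility: gcd(m_i, m_j) must divide a_i - a_j for every pair.
Merge one congruence at a time:
  Start: x ≡ 2 (mod 6).
  Combine with x ≡ 8 (mod 12): gcd(6, 12) = 6; 8 - 2 = 6, which IS divisible by 6, so compatible.
    Write x = 2 + 6·t and substitute into x ≡ 8 (mod 12): 6·t ≡ 8 − 2 = 6 (mod 12).
    Divide the congruence (and modulus) by g = 6: 1·t ≡ 1 (mod 2).
    So t ≡ 1 (mod 2).
    Then x = 2 + 6·1 = 8, valid modulo lcm(6, 12) = 12: x ≡ 8 (mod 12).
  Combine with x ≡ 0 (mod 8): gcd(12, 8) = 4; 0 - 8 = -8, which IS divisible by 4, so compatible.
    Write x = 8 + 12·t and substitute into x ≡ 0 (mod 8): 12·t ≡ 0 − 8 = -8 (mod 8).
    Divide the congruence (and modulus) by g = 4: 3·t ≡ -2 (mod 2).
    Reduce coefficients mod 2: 1·t ≡ 0 (mod 2).
    So t ≡ 0 (mod 2).
    Then x = 8 + 12·0 = 8, valid modulo lcm(12, 8) = 24: x ≡ 8 (mod 24).
Verify: 8 mod 6 = 2, 8 mod 12 = 8, 8 mod 8 = 0.

x ≡ 8 (mod 24).


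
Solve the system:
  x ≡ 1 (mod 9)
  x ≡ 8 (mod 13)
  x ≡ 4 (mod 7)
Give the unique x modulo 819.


Moduli 9, 13, 7 are pairwise coprime; by CRT there is a unique solution modulo M = 9 · 13 · 7 = 819.
Solve pairwise, accumulating the modulus:
  Start with x ≡ 1 (mod 9).
  Combine with x ≡ 8 (mod 13): since gcd(9, 13) = 1, we get a unique residue mod 117.
    Write x = 1 + 9·t and substitute into x ≡ 8 (mod 13): 9·t ≡ 8 − 1 = 7 (mod 13).
    The inverse of 9 mod 13 is 3 (since 9·3 = 27 = 2·13 + 1), so t ≡ 3·7 = 21 ≡ 8 (mod 13).
    Then x = 1 + 9·8 = 73, valid modulo lcm(9, 13) = 117: x ≡ 73 (mod 117).
  Combine with x ≡ 4 (mod 7): since gcd(117, 7) = 1, we get a unique residue mod 819.
    Write x = 73 + 117·t and substitute into x ≡ 4 (mod 7): 117·t ≡ 4 − 73 = -69 (mod 7).
    Reduce coefficients mod 7: 5·t ≡ 1 (mod 7).
    The inverse of 5 mod 7 is 3 (since 5·3 = 15 = 2·7 + 1), so t ≡ 3·1 = 3 ≡ 3 (mod 7).
    Then x = 73 + 117·3 = 424, valid modulo lcm(117, 7) = 819: x ≡ 424 (mod 819).
Verify: 424 mod 9 = 1 ✓, 424 mod 13 = 8 ✓, 424 mod 7 = 4 ✓.

x ≡ 424 (mod 819).


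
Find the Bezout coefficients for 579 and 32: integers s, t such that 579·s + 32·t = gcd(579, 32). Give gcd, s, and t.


Euclidean algorithm on (579, 32) — divide until remainder is 0:
  579 = 18 · 32 + 3
  32 = 10 · 3 + 2
  3 = 1 · 2 + 1
  2 = 2 · 1 + 0
gcd(579, 32) = 1.
Track Bezout coefficients alongside the remainders: start with r₀ = 579 = a·1 + b·0 (s = 1, t = 0) and r₁ = 32 = a·0 + b·1 (s = 0, t = 1); each new remainder r_{k+1} = r_{k-1} − q_k·r_k inherits s_{k+1} = s_{k-1} − q_k·s_k, t_{k+1} = t_{k-1} − q_k·t_k, so r_k = a·s_k + b·t_k at every step:
  q = 18: r = 3, s = 1 − 18·0 = 1, t = 0 − 18·1 = -18  (check: 579·1 + 32·(-18) = 3)
  q = 10: r = 2, s = 0 − 10·1 = -10, t = 1 − 10·(-18) = 181  (check: 579·(-10) + 32·181 = 2)
  q = 1: r = 1, s = 1 − 1·(-10) = 11, t = -18 − 1·181 = -199  (check: 579·11 + 32·(-199) = 1)
The row with r = 1 (the gcd) gives the Bezout coefficients s = 11, t = -199.
Result: 579 · (11) + 32 · (-199) = 1.

gcd(579, 32) = 1; s = 11, t = -199 (check: 579·11 + 32·(-199) = 1).


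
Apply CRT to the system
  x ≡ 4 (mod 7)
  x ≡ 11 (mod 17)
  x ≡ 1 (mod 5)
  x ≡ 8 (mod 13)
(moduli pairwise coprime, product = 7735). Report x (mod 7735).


Product of moduli M = 7 · 17 · 5 · 13 = 7735.
Merge one congruence at a time:
  Start: x ≡ 4 (mod 7).
  Combine with x ≡ 11 (mod 17); new modulus lcm = 119.
    Write x = 4 + 7·t and substitute into x ≡ 11 (mod 17): 7·t ≡ 11 − 4 = 7 (mod 17).
    The inverse of 7 mod 17 is 5 (since 7·5 = 35 = 2·17 + 1), so t ≡ 5·7 = 35 ≡ 1 (mod 17).
    Then x = 4 + 7·1 = 11, valid modulo lcm(7, 17) = 119: x ≡ 11 (mod 119).
  Combine with x ≡ 1 (mod 5); new modulus lcm = 595.
    Write x = 11 + 119·t and substitute into x ≡ 1 (mod 5): 119·t ≡ 1 − 11 = -10 (mod 5).
    Reduce coefficients mod 5: 4·t ≡ 0 (mod 5).
    The inverse of 4 mod 5 is 4 (since 4·4 = 16 = 3·5 + 1), so t ≡ 4·0 = 0 ≡ 0 (mod 5).
    Then x = 11 + 119·0 = 11, valid modulo lcm(119, 5) = 595: x ≡ 11 (mod 595).
  Combine with x ≡ 8 (mod 13); new modulus lcm = 7735.
    Write x = 11 + 595·t and substitute into x ≡ 8 (mod 13): 595·t ≡ 8 − 11 = -3 (mod 13).
    Reduce coefficients mod 13: 10·t ≡ 10 (mod 13).
    The inverse of 10 mod 13 is 4 (since 10·4 = 40 = 3·13 + 1), so t ≡ 4·10 = 40 ≡ 1 (mod 13).
    Then x = 11 + 595·1 = 606, valid modulo lcm(595, 13) = 7735: x ≡ 606 (mod 7735).
Verify against each original: 606 mod 7 = 4, 606 mod 17 = 11, 606 mod 5 = 1, 606 mod 13 = 8.

x ≡ 606 (mod 7735).


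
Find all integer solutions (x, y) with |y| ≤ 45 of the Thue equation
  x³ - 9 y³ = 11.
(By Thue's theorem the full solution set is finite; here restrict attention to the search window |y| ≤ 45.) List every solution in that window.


The equation is x³ - 9y³ = 11. For fixed y, x³ = 9·y³ + 11, so a solution requires the RHS to be a perfect cube.
Strategy: iterate y from -45 to 45, compute RHS = 9·y³ + 11, and check whether it is a (positive or negative) perfect cube.
Check small values of y:
  y = 0: RHS = 11 is not a perfect cube.
  y = 1: RHS = 20 is not a perfect cube.
  y = -1: RHS = 2 is not a perfect cube.
  y = 2: RHS = 83 is not a perfect cube.
  y = -2: RHS = -61 is not a perfect cube.
  y = 3: RHS = 254 is not a perfect cube.
  y = -3: RHS = -232 is not a perfect cube.
Continuing the search up to |y| = 45 finds no solutions either.
No (x, y) in the scanned range satisfies the equation.

No integer solutions with |y| ≤ 45.


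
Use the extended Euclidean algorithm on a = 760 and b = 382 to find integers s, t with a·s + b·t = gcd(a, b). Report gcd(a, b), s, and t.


Euclidean algorithm on (760, 382) — divide until remainder is 0:
  760 = 1 · 382 + 378
  382 = 1 · 378 + 4
  378 = 94 · 4 + 2
  4 = 2 · 2 + 0
gcd(760, 382) = 2.
Track Bezout coefficients alongside the remainders: start with r₀ = 760 = a·1 + b·0 (s = 1, t = 0) and r₁ = 382 = a·0 + b·1 (s = 0, t = 1); each new remainder r_{k+1} = r_{k-1} − q_k·r_k inherits s_{k+1} = s_{k-1} − q_k·s_k, t_{k+1} = t_{k-1} − q_k·t_k, so r_k = a·s_k + b·t_k at every step:
  q = 1: r = 378, s = 1 − 1·0 = 1, t = 0 − 1·1 = -1  (check: 760·1 + 382·(-1) = 378)
  q = 1: r = 4, s = 0 − 1·1 = -1, t = 1 − 1·(-1) = 2  (check: 760·(-1) + 382·2 = 4)
  q = 94: r = 2, s = 1 − 94·(-1) = 95, t = -1 − 94·2 = -189  (check: 760·95 + 382·(-189) = 2)
The row with r = 2 (the gcd) gives the Bezout coefficients s = 95, t = -189.
Result: 760 · (95) + 382 · (-189) = 2.

gcd(760, 382) = 2; s = 95, t = -189 (check: 760·95 + 382·(-189) = 2).


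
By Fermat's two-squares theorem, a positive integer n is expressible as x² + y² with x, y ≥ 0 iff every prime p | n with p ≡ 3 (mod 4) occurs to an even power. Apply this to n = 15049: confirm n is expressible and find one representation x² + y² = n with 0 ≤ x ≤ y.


Step 1: Factor n = 15049 = 101 · 149.
Step 2: Check the mod-4 condition on each prime factor: 101 ≡ 1 (mod 4), exponent 1; 149 ≡ 1 (mod 4), exponent 1.
All primes ≡ 3 (mod 4) appear to even exponent (or don't appear), so by the two-squares theorem n IS expressible as a sum of two squares.
Step 3: Build a representation. Here n = 101 · 149 is a product of primes ≡ 1 (mod 4). Each prime p ≡ 1 (mod 4) is itself a sum of two squares; find a² by testing p − a² for a perfect square:
  101: 101 − 1² = 100 = 10² ⇒ 101 = 1² + 10².
  149: 149 − 1² = 148, 149 − 2² = 145, 149 − 3² = 140, 149 − 4² = 133, 149 − 5² = 124, 149 − 6² = 113, 149 − 7² = 100 = 10² ⇒ 149 = 7² + 10².
  Combine using the Brahmagupta–Fibonacci identity (a² + b²)(c² + d²) = (ac − bd)² + (ad + bc)² = (ac + bd)² + (ad − bc)²:
  101 · 149 = 15049: from (1² + 10²)(7² + 10²), take (1·7 − 10·10, 1·10 + 10·7) = (7 − 100, 10 + 70) = (-93, 80); dropping signs (only squares matter) gives (93, 80); check 93² + 80² = 8649 + 6400 = 15049 ✓.
Step 4: Order so x ≤ y and verify: 80² + 93² = 6400 + 8649 = 15049 = n. ✓

n = 15049 = 80² + 93² (one valid representation with x ≤ y).
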